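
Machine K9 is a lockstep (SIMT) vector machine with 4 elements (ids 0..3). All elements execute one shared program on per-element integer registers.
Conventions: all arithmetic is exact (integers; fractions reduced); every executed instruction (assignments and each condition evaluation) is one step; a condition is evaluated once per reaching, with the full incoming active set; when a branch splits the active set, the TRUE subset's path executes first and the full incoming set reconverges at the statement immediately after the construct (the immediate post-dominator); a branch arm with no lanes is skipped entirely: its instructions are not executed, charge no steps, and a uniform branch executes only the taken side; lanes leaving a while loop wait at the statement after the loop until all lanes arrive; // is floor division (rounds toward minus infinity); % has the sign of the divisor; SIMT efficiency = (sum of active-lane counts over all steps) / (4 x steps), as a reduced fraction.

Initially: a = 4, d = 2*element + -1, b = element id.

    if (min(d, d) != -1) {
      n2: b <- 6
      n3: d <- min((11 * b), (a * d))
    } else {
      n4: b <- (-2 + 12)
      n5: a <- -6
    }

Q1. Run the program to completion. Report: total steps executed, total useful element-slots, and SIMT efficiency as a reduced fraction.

Answer: 5 steps, 12 useful, 3/5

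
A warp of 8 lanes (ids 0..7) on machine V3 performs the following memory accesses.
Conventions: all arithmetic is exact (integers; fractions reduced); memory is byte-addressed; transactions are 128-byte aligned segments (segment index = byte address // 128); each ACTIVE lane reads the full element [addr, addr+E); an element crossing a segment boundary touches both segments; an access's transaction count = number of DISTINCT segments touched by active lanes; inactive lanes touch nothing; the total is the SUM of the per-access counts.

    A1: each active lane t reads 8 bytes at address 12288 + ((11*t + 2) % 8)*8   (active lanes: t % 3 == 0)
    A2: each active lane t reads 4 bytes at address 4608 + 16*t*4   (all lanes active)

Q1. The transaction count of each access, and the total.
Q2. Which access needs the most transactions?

A1: 1 transaction
A2: 4 transactions

Answer: 1,4; total 5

Answer: A2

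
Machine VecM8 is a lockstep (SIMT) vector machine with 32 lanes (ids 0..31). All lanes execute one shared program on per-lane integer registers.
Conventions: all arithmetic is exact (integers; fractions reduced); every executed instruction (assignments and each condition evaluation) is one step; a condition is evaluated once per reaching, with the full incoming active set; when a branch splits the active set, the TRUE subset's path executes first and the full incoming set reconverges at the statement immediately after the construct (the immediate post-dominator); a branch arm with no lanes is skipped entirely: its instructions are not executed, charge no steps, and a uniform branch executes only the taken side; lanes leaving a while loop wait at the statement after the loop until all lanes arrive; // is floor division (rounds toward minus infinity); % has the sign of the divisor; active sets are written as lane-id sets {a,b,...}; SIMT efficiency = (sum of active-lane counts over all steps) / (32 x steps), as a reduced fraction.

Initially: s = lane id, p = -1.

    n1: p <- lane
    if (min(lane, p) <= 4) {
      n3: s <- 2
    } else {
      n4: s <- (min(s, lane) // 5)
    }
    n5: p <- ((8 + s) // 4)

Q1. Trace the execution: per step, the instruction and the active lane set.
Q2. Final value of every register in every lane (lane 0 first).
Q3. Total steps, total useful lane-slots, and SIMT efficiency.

step 0: p <- lane                    {0,1,2,3,4,5,6,7,8,9,10,11,12,13,14,15,16,17,18,19,20,21,22,23,24,25,26,27,28,29,30,31}
step 1: eval (min(lane, p) <= 4)     {0,1,2,3,4,5,6,7,8,9,10,11,12,13,14,15,16,17,18,19,20,21,22,23,24,25,26,27,28,29,30,31}
step 2: s <- 2                       {0,1,2,3,4}
step 3: s <- (min(s, lane) // 5)     {5,6,7,8,9,10,11,12,13,14,15,16,17,18,19,20,21,22,23,24,25,26,27,28,29,30,31}
step 4: p <- ((8 + s) // 4)          {0,1,2,3,4,5,6,7,8,9,10,11,12,13,14,15,16,17,18,19,20,21,22,23,24,25,26,27,28,29,30,31}

Answer: 5 steps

s: 2,2,2,2,2,1,1,1,1,1,2,2,2,2,2,3,3,3,3,3,4,4,4,4,4,5,5,5,5,5,6,6
p: 2,2,2,2,2,2,2,2,2,2,2,2,2,2,2,2,2,2,2,2,3,3,3,3,3,3,3,3,3,3,3,3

steps = 5; useful = 128; efficiency = 128/160 = 4/5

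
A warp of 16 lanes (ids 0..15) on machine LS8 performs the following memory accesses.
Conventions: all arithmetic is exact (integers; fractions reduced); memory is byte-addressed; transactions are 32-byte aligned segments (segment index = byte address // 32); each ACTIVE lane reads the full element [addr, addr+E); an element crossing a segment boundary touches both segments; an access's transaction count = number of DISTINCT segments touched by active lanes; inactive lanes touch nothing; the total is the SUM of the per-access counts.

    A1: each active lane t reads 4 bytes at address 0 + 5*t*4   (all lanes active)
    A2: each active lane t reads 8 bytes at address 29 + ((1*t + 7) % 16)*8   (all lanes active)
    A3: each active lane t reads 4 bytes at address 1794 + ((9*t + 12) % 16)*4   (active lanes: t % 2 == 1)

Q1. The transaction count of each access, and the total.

A1: 10 transactions
A2: 5 transactions
A3: 3 transactions

Answer: 10,5,3; total 18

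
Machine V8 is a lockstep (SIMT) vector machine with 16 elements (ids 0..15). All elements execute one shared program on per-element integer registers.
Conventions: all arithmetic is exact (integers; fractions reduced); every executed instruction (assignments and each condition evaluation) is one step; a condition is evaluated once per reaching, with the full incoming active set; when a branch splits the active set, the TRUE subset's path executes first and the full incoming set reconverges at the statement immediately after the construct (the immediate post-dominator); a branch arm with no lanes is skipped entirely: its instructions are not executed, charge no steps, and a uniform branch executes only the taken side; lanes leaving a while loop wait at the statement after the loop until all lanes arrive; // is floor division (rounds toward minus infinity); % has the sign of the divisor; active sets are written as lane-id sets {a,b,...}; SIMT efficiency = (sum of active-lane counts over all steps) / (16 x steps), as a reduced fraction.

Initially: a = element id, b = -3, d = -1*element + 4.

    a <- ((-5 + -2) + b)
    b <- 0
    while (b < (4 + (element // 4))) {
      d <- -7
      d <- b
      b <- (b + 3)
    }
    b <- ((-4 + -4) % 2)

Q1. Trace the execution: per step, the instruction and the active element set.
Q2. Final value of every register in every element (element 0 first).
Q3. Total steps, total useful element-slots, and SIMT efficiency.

step 0: a <- ((-5 + -2) + b)         {0,1,2,3,4,5,6,7,8,9,10,11,12,13,14,15}
step 1: b <- 0                       {0,1,2,3,4,5,6,7,8,9,10,11,12,13,14,15}
step 2: eval (b < (4 + (element // 4))) {0,1,2,3,4,5,6,7,8,9,10,11,12,13,14,15}
step 3: d <- -7                      {0,1,2,3,4,5,6,7,8,9,10,11,12,13,14,15}
step 4: d <- b                       {0,1,2,3,4,5,6,7,8,9,10,11,12,13,14,15}
step 5: b <- (b + 3)                 {0,1,2,3,4,5,6,7,8,9,10,11,12,13,14,15}
step 6: eval (b < (4 + (element // 4))) {0,1,2,3,4,5,6,7,8,9,10,11,12,13,14,15}
step 7: d <- -7                      {0,1,2,3,4,5,6,7,8,9,10,11,12,13,14,15}
step 8: d <- b                       {0,1,2,3,4,5,6,7,8,9,10,11,12,13,14,15}
step 9: b <- (b + 3)                 {0,1,2,3,4,5,6,7,8,9,10,11,12,13,14,15}
step 10: eval (b < (4 + (element // 4))) {0,1,2,3,4,5,6,7,8,9,10,11,12,13,14,15}
step 11: d <- -7                      {12,13,14,15}
step 12: d <- b                       {12,13,14,15}
step 13: b <- (b + 3)                 {12,13,14,15}
step 14: eval (b < (4 + (element // 4))) {12,13,14,15}
step 15: b <- ((-4 + -4) % 2)         {0,1,2,3,4,5,6,7,8,9,10,11,12,13,14,15}

Answer: 16 steps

a: -10,-10,-10,-10,-10,-10,-10,-10,-10,-10,-10,-10,-10,-10,-10,-10
b: 0,0,0,0,0,0,0,0,0,0,0,0,0,0,0,0
d: 3,3,3,3,3,3,3,3,3,3,3,3,6,6,6,6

steps = 16; useful = 208; efficiency = 208/256 = 13/16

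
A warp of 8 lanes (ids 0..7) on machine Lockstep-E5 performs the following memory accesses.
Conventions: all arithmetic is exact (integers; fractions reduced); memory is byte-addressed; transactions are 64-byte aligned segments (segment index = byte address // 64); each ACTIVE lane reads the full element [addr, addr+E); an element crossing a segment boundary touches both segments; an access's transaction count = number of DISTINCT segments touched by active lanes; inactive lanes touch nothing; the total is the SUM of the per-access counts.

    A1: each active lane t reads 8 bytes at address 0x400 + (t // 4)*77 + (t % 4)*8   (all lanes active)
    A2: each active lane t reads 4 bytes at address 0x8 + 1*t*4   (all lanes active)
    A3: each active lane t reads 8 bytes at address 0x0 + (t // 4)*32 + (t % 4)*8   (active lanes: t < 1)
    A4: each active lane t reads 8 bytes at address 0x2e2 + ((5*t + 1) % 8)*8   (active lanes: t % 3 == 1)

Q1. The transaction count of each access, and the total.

A1: 2 transactions
A2: 1 transaction
A3: 1 transaction
A4: 1 transaction

Answer: 2,1,1,1; total 5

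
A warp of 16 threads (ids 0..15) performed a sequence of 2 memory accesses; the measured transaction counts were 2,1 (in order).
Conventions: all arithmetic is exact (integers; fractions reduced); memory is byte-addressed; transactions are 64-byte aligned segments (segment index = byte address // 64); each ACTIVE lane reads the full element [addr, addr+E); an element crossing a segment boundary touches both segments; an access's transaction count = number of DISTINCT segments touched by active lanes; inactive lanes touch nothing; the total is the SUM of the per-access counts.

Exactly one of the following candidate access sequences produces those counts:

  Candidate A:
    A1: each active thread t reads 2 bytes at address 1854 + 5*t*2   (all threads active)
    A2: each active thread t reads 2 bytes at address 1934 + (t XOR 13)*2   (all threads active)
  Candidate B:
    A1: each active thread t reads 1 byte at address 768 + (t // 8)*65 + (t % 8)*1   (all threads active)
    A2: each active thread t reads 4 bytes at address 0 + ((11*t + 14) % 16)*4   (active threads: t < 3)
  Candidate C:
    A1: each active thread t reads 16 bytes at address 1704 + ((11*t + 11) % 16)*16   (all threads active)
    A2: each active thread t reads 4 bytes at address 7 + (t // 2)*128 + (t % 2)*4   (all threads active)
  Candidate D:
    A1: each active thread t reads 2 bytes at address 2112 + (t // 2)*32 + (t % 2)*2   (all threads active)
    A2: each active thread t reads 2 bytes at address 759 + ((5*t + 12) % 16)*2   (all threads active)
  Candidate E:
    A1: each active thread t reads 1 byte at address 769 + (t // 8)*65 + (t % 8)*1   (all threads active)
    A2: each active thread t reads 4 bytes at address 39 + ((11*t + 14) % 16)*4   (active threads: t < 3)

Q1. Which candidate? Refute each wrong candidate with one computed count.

A: A1 gives 4 transactions, not 2
C: A1 gives 5 transactions, not 2
D: A1 gives 4 transactions, not 2
E: A2 gives 2 transactions, not 1
B: all counts match (2,1)

Answer: B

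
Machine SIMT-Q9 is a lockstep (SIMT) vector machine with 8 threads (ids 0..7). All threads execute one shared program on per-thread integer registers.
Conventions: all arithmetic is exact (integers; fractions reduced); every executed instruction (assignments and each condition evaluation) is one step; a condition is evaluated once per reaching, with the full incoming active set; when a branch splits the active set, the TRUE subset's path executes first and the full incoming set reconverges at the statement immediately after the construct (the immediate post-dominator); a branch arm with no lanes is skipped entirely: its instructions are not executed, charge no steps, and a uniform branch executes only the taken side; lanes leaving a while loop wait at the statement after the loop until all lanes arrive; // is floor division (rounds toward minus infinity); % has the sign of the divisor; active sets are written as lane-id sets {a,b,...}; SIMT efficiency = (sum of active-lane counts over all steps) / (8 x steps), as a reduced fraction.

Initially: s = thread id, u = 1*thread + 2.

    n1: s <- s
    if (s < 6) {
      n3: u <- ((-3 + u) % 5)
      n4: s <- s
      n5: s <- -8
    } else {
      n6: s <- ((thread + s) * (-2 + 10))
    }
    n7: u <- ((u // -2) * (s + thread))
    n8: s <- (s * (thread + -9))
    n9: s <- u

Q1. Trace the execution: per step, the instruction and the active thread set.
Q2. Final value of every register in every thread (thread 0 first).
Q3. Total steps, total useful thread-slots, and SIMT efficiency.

step 0: s <- s                       {0,1,2,3,4,5,6,7}
step 1: eval (s < 6)                 {0,1,2,3,4,5,6,7}
step 2: u <- ((-3 + u) % 5)          {0,1,2,3,4,5}
step 3: s <- s                       {0,1,2,3,4,5}
step 4: s <- -8                      {0,1,2,3,4,5}
step 5: s <- ((thread + s) * (-2 + 10)) {6,7}
step 6: u <- ((u // -2) * (s + thread)) {0,1,2,3,4,5,6,7}
step 7: s <- (s * (thread + -9))     {0,1,2,3,4,5,6,7}
step 8: s <- u                       {0,1,2,3,4,5,6,7}

Answer: 9 steps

s: 16,0,6,5,8,6,-408,-595
u: 16,0,6,5,8,6,-408,-595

steps = 9; useful = 60; efficiency = 60/72 = 5/6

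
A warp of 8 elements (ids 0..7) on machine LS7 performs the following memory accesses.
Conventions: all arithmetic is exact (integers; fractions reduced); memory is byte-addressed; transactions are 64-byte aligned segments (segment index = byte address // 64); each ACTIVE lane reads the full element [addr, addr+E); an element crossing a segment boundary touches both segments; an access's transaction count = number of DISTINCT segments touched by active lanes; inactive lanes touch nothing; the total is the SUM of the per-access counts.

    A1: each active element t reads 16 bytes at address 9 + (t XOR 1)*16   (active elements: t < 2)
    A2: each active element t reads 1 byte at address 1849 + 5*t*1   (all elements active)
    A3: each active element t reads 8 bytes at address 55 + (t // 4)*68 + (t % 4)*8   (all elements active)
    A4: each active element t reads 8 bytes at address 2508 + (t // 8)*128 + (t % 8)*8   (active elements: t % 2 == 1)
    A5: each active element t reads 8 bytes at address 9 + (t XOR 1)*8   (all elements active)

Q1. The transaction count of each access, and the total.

A1: 1 transaction
A2: 2 transactions
A3: 3 transactions
A4: 2 transactions
A5: 2 transactions

Answer: 1,2,3,2,2; total 10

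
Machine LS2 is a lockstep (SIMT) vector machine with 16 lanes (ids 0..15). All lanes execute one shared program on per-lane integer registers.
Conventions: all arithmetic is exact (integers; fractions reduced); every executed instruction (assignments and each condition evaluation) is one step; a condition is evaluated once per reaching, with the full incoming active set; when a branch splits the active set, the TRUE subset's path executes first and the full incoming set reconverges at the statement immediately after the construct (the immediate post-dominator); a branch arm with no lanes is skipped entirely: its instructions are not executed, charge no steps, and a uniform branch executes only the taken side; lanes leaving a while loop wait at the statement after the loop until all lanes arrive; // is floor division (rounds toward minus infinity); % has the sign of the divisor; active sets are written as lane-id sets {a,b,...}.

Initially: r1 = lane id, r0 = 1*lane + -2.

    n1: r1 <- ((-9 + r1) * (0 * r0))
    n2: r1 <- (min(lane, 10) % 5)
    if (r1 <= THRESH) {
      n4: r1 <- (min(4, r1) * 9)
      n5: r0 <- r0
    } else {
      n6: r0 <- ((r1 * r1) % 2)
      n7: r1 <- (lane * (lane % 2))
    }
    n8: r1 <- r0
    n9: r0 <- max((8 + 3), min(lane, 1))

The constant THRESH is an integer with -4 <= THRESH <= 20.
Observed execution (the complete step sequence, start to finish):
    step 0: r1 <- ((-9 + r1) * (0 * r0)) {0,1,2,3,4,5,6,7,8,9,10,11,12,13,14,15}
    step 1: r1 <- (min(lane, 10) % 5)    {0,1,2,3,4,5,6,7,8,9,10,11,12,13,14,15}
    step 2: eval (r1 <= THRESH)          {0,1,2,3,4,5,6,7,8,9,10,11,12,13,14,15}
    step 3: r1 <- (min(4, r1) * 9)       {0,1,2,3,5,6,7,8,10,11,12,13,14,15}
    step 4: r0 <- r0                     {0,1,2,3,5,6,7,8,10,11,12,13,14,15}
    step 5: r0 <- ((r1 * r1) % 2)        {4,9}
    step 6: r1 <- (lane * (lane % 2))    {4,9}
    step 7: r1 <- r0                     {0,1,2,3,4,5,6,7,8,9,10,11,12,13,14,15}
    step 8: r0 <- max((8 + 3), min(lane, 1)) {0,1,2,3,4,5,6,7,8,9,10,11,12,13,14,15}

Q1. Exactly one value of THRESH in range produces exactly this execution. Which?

Answer: THRESH = 3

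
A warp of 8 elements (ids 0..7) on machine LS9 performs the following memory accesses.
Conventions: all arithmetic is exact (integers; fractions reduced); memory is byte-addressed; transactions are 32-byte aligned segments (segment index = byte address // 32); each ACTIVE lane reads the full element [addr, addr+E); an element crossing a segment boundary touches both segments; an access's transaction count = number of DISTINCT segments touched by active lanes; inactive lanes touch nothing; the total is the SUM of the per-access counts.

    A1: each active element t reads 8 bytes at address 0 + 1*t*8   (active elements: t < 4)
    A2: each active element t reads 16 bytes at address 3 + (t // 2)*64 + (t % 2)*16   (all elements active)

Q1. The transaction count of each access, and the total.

A1: 1 transaction
A2: 8 transactions

Answer: 1,8; total 9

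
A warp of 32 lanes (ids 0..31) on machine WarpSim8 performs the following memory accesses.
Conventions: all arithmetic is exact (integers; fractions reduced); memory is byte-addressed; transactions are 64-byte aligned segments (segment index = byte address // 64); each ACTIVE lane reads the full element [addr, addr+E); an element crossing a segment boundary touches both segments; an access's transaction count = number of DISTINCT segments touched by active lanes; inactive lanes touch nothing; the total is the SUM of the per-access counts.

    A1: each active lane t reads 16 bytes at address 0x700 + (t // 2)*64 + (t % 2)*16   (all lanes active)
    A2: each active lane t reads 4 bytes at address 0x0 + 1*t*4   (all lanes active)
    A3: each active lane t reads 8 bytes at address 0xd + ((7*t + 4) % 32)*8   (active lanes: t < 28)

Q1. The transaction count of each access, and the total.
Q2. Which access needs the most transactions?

A1: 16 transactions
A2: 2 transactions
A3: 5 transactions

Answer: 16,2,5; total 23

Answer: A1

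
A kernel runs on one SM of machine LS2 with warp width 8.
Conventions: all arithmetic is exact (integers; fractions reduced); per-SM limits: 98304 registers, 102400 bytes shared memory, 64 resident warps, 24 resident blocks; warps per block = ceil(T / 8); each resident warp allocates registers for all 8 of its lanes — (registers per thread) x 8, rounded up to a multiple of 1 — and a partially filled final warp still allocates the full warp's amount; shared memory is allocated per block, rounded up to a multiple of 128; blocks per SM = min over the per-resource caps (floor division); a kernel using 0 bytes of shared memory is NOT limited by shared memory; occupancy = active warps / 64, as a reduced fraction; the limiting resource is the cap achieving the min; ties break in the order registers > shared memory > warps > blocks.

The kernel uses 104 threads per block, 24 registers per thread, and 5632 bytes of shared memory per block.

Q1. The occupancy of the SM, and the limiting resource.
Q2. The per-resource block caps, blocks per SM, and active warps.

Answer: occupancy 13/16, limited by warps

registers: 39 blocks
shared memory: 18 blocks
warps: 4 blocks
blocks: 24 blocks

Answer: 4 blocks, 52 active warps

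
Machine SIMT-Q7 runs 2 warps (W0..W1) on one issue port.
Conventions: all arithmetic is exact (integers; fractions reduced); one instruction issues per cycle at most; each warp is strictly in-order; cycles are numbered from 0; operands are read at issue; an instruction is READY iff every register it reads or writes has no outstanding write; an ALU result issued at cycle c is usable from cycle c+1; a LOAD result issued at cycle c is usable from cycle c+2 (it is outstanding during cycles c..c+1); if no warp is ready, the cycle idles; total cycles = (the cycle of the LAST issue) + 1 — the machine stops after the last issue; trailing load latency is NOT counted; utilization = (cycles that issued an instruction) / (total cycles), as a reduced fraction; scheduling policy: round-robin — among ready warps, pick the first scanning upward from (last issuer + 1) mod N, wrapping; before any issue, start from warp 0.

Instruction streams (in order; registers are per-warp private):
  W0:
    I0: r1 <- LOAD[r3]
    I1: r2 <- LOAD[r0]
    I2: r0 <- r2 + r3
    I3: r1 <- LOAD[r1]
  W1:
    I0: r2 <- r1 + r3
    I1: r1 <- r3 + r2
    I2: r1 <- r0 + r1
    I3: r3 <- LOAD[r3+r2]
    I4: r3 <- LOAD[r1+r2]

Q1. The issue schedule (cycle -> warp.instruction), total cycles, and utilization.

cycle 0: W0.I0
cycle 1: W1.I0
cycle 2: W0.I1
cycle 3: W1.I1
cycle 4: W0.I2
cycle 5: W1.I2
cycle 6: W0.I3
cycle 7: W1.I3
cycle 8: idle
cycle 9: W1.I4

Answer: 10 cycles, utilization 9/10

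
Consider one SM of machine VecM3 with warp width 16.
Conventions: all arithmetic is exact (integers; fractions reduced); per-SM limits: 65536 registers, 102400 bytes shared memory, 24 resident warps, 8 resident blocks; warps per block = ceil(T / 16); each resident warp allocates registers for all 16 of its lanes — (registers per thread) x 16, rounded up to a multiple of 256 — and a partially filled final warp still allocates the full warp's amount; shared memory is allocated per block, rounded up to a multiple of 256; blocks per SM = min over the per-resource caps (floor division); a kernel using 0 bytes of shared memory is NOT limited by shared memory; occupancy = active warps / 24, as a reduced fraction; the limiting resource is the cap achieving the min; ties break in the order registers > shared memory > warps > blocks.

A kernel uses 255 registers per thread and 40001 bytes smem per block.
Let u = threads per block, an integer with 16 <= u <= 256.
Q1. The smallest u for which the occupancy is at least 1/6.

Answer: u = 17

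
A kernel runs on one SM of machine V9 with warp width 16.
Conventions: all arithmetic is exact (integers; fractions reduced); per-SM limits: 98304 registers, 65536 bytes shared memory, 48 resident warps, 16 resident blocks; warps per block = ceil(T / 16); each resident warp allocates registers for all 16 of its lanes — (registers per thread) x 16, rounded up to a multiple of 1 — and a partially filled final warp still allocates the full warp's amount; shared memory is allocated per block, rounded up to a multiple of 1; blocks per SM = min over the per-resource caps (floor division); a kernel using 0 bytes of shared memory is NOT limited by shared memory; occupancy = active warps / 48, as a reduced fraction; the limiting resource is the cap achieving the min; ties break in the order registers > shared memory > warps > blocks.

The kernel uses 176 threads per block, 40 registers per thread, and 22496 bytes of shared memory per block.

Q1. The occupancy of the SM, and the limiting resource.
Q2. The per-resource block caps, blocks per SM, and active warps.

Answer: occupancy 11/24, limited by shared memory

registers: 13 blocks
shared memory: 2 blocks
warps: 4 blocks
blocks: 16 blocks

Answer: 2 blocks, 22 active warps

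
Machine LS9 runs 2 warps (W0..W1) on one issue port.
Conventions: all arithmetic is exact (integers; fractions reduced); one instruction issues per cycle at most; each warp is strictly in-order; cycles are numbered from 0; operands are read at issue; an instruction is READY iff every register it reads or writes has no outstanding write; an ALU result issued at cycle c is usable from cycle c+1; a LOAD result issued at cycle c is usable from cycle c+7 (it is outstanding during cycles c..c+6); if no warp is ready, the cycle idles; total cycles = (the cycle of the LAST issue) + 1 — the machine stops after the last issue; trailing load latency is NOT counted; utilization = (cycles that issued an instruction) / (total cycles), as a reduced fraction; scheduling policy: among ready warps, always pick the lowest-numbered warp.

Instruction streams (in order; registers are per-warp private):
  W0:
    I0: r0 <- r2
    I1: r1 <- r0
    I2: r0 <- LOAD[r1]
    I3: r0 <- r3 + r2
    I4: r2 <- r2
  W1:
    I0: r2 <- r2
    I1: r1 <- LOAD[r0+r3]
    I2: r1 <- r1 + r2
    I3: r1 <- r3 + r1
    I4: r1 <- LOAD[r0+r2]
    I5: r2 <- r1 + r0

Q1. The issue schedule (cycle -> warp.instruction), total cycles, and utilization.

cycle 0: W0.I0
cycle 1: W0.I1
cycle 2: W0.I2
cycle 3: W1.I0
cycle 4: W1.I1
cycle 5: idle
cycle 6: idle
cycle 7: idle
cycle 8: idle
cycle 9: W0.I3
cycle 10: W0.I4
cycle 11: W1.I2
cycle 12: W1.I3
cycle 13: W1.I4
cycle 14: idle
cycle 15: idle
cycle 16: idle
cycle 17: idle
cycle 18: idle
cycle 19: idle
cycle 20: W1.I5

Answer: 21 cycles, utilization 11/21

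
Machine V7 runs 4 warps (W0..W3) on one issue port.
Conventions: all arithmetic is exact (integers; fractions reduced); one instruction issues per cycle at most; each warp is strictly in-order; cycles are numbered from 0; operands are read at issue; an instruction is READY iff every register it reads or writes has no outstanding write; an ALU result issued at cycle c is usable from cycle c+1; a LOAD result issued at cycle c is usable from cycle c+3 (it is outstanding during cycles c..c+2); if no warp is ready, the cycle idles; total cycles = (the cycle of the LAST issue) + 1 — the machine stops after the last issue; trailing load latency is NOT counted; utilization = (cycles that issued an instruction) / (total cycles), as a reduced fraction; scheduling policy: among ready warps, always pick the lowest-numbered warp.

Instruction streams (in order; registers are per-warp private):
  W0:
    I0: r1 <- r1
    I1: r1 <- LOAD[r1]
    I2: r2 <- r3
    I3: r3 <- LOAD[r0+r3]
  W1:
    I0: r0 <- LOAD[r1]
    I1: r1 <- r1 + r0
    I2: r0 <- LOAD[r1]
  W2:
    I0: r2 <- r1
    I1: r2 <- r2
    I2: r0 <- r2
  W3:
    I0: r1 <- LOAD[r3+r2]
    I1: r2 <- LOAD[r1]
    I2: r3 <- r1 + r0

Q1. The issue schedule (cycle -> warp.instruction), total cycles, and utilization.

cycle 0: W0.I0
cycle 1: W0.I1
cycle 2: W0.I2
cycle 3: W0.I3
cycle 4: W1.I0
cycle 5: W2.I0
cycle 6: W2.I1
cycle 7: W1.I1
cycle 8: W1.I2
cycle 9: W2.I2
cycle 10: W3.I0
cycle 11: idle
cycle 12: idle
cycle 13: W3.I1
cycle 14: W3.I2

Answer: 15 cycles, utilization 13/15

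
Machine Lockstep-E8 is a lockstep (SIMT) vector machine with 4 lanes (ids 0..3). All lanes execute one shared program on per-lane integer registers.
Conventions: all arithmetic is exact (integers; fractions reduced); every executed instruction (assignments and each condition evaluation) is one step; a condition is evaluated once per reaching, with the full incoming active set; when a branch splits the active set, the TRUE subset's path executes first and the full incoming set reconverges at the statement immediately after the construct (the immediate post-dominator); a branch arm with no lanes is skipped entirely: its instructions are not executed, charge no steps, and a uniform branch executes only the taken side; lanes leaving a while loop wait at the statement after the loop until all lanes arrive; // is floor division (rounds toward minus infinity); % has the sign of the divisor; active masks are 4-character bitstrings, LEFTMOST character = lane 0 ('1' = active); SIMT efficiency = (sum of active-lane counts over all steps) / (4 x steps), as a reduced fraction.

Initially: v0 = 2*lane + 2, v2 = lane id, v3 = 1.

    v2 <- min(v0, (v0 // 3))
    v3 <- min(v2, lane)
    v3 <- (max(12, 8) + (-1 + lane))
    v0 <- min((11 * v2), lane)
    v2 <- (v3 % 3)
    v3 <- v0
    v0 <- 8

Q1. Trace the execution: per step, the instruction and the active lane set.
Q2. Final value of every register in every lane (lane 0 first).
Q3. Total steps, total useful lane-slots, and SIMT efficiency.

step 0: v2 <- min(v0, (v0 // 3))     1111
step 1: v3 <- min(v2, lane)          1111
step 2: v3 <- (max(12, 8) + (-1 + lane)) 1111
step 3: v0 <- min((11 * v2), lane)   1111
step 4: v2 <- (v3 % 3)               1111
step 5: v3 <- v0                     1111
step 6: v0 <- 8                      1111

Answer: 7 steps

v0: 8,8,8,8
v2: 2,0,1,2
v3: 0,1,2,3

steps = 7; useful = 28; efficiency = 28/28 = 1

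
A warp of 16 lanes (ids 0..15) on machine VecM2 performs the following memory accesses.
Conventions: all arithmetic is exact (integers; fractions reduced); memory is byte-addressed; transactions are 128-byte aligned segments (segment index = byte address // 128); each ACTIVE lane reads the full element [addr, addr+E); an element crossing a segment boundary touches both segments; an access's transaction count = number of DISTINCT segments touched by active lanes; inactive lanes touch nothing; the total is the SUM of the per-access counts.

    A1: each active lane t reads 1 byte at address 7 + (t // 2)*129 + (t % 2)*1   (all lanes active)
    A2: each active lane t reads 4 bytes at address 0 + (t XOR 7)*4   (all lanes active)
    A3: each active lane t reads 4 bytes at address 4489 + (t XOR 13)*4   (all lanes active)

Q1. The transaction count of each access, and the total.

A1: 8 transactions
A2: 1 transaction
A3: 1 transaction

Answer: 8,1,1; total 10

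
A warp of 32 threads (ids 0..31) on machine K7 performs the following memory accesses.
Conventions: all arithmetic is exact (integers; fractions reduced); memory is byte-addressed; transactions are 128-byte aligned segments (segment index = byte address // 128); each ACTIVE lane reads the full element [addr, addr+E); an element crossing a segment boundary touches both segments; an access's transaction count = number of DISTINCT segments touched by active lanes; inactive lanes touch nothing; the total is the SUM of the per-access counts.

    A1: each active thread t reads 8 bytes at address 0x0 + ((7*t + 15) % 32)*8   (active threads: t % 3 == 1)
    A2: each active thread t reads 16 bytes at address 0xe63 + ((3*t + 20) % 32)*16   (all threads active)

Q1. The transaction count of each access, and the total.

A1: 2 transactions
A2: 5 transactions

Answer: 2,5; total 7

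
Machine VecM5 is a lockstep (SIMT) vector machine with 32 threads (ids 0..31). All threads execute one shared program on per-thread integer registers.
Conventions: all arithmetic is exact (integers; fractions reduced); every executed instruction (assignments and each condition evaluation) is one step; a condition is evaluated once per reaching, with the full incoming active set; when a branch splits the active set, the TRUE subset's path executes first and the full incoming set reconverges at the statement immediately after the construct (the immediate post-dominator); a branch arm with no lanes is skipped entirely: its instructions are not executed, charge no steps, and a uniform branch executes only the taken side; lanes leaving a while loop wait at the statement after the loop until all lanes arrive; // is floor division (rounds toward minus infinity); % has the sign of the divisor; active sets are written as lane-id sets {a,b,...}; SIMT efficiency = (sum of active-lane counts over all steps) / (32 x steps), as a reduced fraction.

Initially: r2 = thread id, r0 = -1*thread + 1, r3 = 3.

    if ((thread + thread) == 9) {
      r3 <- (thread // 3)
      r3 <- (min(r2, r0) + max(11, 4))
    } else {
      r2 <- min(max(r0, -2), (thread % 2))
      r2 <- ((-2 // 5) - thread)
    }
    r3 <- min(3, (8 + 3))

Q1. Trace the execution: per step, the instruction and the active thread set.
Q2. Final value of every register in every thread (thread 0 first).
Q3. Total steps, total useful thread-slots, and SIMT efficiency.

step 0: eval ((thread + thread) == 9) {0,1,2,3,4,5,6,7,8,9,10,11,12,13,14,15,16,17,18,19,20,21,22,23,24,25,26,27,28,29,30,31}
step 1: r2 <- min(max(r0, -2), (thread % 2)) {0,1,2,3,4,5,6,7,8,9,10,11,12,13,14,15,16,17,18,19,20,21,22,23,24,25,26,27,28,29,30,31}
step 2: r2 <- ((-2 // 5) - thread)   {0,1,2,3,4,5,6,7,8,9,10,11,12,13,14,15,16,17,18,19,20,21,22,23,24,25,26,27,28,29,30,31}
step 3: r3 <- min(3, (8 + 3))        {0,1,2,3,4,5,6,7,8,9,10,11,12,13,14,15,16,17,18,19,20,21,22,23,24,25,26,27,28,29,30,31}

Answer: 4 steps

r2: -1,-2,-3,-4,-5,-6,-7,-8,-9,-10,-11,-12,-13,-14,-15,-16,-17,-18,-19,-20,-21,-22,-23,-24,-25,-26,-27,-28,-29,-30,-31,-32
r0: 1,0,-1,-2,-3,-4,-5,-6,-7,-8,-9,-10,-11,-12,-13,-14,-15,-16,-17,-18,-19,-20,-21,-22,-23,-24,-25,-26,-27,-28,-29,-30
r3: 3,3,3,3,3,3,3,3,3,3,3,3,3,3,3,3,3,3,3,3,3,3,3,3,3,3,3,3,3,3,3,3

steps = 4; useful = 128; efficiency = 128/128 = 1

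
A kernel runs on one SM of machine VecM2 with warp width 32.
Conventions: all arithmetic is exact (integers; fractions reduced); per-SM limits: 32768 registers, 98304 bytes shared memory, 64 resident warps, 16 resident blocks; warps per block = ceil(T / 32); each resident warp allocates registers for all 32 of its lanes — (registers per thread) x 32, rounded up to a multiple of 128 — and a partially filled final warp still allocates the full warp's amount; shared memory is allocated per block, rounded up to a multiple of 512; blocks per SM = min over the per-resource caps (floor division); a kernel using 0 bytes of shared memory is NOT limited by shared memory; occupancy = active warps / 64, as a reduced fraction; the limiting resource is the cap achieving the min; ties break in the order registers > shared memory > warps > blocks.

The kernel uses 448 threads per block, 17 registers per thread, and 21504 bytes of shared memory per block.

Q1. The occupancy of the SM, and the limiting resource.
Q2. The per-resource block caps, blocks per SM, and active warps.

Answer: occupancy 21/32, limited by registers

registers: 3 blocks
shared memory: 4 blocks
warps: 4 blocks
blocks: 16 blocks

Answer: 3 blocks, 42 active warps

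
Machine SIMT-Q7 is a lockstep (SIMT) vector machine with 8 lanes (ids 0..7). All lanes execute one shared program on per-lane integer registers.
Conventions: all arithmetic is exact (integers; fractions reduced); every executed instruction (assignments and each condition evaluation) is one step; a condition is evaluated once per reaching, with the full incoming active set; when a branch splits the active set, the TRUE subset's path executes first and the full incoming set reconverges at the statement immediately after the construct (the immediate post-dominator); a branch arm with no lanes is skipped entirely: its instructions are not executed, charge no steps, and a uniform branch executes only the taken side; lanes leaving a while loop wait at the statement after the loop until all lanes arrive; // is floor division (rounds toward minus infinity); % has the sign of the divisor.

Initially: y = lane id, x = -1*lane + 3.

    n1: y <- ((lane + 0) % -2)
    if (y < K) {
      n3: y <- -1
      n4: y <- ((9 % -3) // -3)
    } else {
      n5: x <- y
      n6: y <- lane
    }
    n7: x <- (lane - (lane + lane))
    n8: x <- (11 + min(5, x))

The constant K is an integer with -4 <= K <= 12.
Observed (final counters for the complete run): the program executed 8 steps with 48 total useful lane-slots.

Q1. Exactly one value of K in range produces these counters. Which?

Answer: K = 0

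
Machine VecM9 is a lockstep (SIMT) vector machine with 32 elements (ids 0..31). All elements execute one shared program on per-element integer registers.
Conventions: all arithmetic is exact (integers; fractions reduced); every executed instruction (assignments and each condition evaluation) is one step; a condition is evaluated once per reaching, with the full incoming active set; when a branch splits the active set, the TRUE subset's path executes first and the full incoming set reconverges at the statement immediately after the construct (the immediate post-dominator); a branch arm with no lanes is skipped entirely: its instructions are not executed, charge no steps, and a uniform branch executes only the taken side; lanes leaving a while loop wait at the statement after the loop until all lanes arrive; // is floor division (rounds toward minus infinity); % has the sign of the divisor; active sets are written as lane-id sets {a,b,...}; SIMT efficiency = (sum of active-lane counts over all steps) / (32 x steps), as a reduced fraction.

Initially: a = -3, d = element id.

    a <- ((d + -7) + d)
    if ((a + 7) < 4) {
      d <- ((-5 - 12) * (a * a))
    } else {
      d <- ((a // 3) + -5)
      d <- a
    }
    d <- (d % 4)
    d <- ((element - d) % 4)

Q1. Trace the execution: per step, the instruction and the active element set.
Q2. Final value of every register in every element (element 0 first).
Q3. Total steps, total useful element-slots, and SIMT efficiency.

step 0: a <- ((d + -7) + d)          {0,1,2,3,4,5,6,7,8,9,10,11,12,13,14,15,16,17,18,19,20,21,22,23,24,25,26,27,28,29,30,31}
step 1: eval ((a + 7) < 4)           {0,1,2,3,4,5,6,7,8,9,10,11,12,13,14,15,16,17,18,19,20,21,22,23,24,25,26,27,28,29,30,31}
step 2: d <- ((-5 - 12) * (a * a))   {0,1}
step 3: d <- ((a // 3) + -5)         {2,3,4,5,6,7,8,9,10,11,12,13,14,15,16,17,18,19,20,21,22,23,24,25,26,27,28,29,30,31}
step 4: d <- a                       {2,3,4,5,6,7,8,9,10,11,12,13,14,15,16,17,18,19,20,21,22,23,24,25,26,27,28,29,30,31}
step 5: d <- (d % 4)                 {0,1,2,3,4,5,6,7,8,9,10,11,12,13,14,15,16,17,18,19,20,21,22,23,24,25,26,27,28,29,30,31}
step 6: d <- ((element - d) % 4)     {0,1,2,3,4,5,6,7,8,9,10,11,12,13,14,15,16,17,18,19,20,21,22,23,24,25,26,27,28,29,30,31}

Answer: 7 steps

a: -7,-5,-3,-1,1,3,5,7,9,11,13,15,17,19,21,23,25,27,29,31,33,35,37,39,41,43,45,47,49,51,53,55
d: 1,2,1,0,3,2,1,0,3,2,1,0,3,2,1,0,3,2,1,0,3,2,1,0,3,2,1,0,3,2,1,0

steps = 7; useful = 190; efficiency = 190/224 = 95/112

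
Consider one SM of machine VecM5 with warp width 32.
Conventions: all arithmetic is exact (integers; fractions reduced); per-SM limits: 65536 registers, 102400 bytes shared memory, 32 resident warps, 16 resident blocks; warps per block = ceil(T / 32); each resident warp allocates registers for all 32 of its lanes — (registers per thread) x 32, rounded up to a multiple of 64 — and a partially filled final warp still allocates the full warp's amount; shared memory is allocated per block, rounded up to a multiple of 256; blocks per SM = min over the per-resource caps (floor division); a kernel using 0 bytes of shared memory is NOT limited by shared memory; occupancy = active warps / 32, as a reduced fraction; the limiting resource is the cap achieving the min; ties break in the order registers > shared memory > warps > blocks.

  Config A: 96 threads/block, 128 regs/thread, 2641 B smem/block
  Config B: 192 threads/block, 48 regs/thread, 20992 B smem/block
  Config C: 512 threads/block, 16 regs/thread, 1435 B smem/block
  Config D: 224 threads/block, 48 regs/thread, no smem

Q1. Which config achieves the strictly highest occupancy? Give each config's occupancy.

occupancies: A 15/32, B 3/4, C 1, D 7/8

Answer: C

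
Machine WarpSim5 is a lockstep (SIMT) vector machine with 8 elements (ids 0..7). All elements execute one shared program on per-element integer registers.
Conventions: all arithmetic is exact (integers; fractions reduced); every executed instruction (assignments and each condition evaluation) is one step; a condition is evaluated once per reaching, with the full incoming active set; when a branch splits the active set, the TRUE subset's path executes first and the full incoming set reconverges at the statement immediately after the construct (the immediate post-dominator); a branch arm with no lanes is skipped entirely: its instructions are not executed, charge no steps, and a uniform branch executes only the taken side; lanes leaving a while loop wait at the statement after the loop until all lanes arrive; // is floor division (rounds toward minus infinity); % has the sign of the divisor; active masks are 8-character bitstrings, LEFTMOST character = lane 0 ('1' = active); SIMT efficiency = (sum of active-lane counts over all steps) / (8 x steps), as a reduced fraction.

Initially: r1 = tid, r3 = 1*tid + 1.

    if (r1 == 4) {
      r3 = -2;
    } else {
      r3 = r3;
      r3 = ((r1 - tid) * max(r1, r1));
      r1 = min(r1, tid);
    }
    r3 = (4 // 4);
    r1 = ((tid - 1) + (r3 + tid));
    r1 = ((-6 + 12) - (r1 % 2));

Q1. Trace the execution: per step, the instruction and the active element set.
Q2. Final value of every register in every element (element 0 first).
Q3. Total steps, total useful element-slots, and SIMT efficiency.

step 0: eval (r1 == 4)               11111111
step 1: r3 <- -2                     00001000
step 2: r3 <- r3                     11110111
step 3: r3 <- ((r1 - tid) * max(r1, r1)) 11110111
step 4: r1 <- min(r1, tid)           11110111
step 5: r3 <- (4 // 4)               11111111
step 6: r1 <- ((tid - 1) + (r3 + tid)) 11111111
step 7: r1 <- ((-6 + 12) - (r1 % 2)) 11111111

Answer: 8 steps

r1: 6,6,6,6,6,6,6,6
r3: 1,1,1,1,1,1,1,1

steps = 8; useful = 54; efficiency = 54/64 = 27/32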